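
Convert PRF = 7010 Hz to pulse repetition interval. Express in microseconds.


PRI = 1/7010 = 0.0001426534 s = 142.7 us

142.7 us


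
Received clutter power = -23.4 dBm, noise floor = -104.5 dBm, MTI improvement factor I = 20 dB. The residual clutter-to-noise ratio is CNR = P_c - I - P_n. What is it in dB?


CNR = -23.4 - 20 - (-104.5) = 61.1 dB

61.1 dB


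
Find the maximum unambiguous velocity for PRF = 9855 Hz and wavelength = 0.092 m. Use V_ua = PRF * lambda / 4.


V_ua = 9855 * 0.092 / 4 = 226.7 m/s

226.7 m/s


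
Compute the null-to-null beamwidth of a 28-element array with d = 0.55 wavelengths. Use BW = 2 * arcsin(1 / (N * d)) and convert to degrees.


1/(N*d) = 1/(28*0.55) = 0.064935
BW = 2*arcsin(0.064935) = 7.4 degrees

7.4 degrees


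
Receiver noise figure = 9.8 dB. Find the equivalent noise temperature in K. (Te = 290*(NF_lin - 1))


NF_lin = 10^(9.8/10) = 9.549926
Te = 290 * (9.549926 - 1) = 2479.5 K

2479.5 K


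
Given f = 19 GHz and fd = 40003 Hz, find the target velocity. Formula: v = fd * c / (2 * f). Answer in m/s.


v = 40003 * 3e8 / (2 * 19000000000.0) = 315.8 m/s

315.8 m/s


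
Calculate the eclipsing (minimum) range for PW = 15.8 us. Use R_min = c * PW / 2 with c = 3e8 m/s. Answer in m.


R_min = 3e8 * 15.8e-6 / 2 = 2370.0 m

2370.0 m


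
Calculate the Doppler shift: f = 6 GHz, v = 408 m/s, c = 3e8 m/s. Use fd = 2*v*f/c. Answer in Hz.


fd = 2 * 408 * 6000000000.0 / 3e8 = 16320.0 Hz

16320.0 Hz


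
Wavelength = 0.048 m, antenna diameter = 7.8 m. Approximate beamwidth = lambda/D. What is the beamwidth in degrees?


BW_rad = 0.048 / 7.8 = 0.006154
BW_deg = 0.35 degrees

0.35 degrees


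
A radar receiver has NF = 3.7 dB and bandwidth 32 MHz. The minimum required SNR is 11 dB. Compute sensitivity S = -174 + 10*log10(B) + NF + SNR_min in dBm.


10*log10(32000000.0) = 75.05
S = -174 + 75.05 + 3.7 + 11 = -84.2 dBm

-84.2 dBm


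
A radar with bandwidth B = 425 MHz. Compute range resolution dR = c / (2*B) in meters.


dR = 3e8 / (2 * 425000000.0) = 0.35 m

0.35 m


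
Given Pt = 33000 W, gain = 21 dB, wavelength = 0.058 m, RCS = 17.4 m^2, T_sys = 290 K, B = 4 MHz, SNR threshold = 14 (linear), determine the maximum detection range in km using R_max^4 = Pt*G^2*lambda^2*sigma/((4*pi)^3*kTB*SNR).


G_lin = 10^(21/10) = 125.892541
R^4 = 33000 * 125.892541^2 * 0.058^2 * 17.4 / ((4*pi)^3 * 1.38e-23 * 290 * 4000000.0 * 14)
R^4 = 6.88374e16 m^4
R_max = (6.88374e16)^(1/4) = 16197.8 m = 16.2 km

16.2 km


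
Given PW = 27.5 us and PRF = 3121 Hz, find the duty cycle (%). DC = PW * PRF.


DC = 27.5e-6 * 3121 * 100 = 8.58%

8.58%


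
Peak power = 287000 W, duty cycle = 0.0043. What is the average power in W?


P_avg = 287000 * 0.0043 = 1234.1 W

1234.1 W


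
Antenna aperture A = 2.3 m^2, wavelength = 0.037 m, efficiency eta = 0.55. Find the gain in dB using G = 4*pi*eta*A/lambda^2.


G_linear = 4*pi*0.55*2.3/0.037^2 = 11611.73
G_dB = 10*log10(11611.73) = 40.6 dB

40.6 dB


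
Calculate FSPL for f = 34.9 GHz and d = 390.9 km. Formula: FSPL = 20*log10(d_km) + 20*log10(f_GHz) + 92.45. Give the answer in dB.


20*log10(390.9) = 51.84
20*log10(34.9) = 30.86
FSPL = 175.1 dB

175.1 dB


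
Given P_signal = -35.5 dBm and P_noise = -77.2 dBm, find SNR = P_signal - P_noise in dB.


SNR = -35.5 - (-77.2) = 41.7 dB

41.7 dB


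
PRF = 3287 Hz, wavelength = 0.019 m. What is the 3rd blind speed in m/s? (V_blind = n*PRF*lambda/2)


V_blind = 3 * 3287 * 0.019 / 2 = 93.7 m/s

93.7 m/s


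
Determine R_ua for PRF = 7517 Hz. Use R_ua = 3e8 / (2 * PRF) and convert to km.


R_ua = 3e8 / (2 * 7517) = 19954.8 m = 20.0 km

20.0 km


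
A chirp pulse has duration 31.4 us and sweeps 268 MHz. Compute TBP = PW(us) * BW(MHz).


TBP = 31.4 * 268 = 8415.2

8415.2


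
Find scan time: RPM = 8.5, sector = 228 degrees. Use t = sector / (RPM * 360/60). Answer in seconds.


t = 228 / (8.5 * 360) * 60 = 4.47 s

4.47 s


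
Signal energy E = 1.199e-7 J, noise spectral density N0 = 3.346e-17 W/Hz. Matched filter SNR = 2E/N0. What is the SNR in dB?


SNR_lin = 2 * 1.199e-7 / 3.346e-17 = 7.167e9
SNR_dB = 10*log10(7.167e9) = 98.6 dB

98.6 dB


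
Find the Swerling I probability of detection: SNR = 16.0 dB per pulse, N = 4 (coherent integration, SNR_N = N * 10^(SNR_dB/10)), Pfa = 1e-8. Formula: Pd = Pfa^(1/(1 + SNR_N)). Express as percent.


SNR_lin = 10^(16.0/10) = 39.81072
SNR_N = 4 * 39.81072 = 159.24288
1/(1 + SNR_N) = 1/160.24288 = 0.0062405
Pd = (1e-8)^0.0062405 = 0.89141
Pd = 89.1%

89.1%


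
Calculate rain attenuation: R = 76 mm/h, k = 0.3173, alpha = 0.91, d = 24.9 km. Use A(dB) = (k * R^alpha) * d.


gamma = 0.3173 * 76^0.91 = 16.330912 dB/km
A = 16.330912 * 24.9 = 406.64 dB

406.64 dB


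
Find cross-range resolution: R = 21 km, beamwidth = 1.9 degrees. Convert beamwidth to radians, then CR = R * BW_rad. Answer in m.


BW_rad = 0.033161256
CR = 21000 * 0.033161256 = 696.4 m

696.4 m


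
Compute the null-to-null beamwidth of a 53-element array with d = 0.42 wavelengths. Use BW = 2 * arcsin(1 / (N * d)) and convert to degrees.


1/(N*d) = 1/(53*0.42) = 0.044924
BW = 2*arcsin(0.044924) = 5.1 degrees

5.1 degrees


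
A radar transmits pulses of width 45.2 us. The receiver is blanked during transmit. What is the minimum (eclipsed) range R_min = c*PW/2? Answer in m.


R_min = 3e8 * 45.2e-6 / 2 = 6780.0 m

6780.0 m


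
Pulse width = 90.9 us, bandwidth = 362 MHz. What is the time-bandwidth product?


TBP = 90.9 * 362 = 32905.8

32905.8


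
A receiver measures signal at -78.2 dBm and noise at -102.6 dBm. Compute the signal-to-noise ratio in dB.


SNR = -78.2 - (-102.6) = 24.4 dB

24.4 dB


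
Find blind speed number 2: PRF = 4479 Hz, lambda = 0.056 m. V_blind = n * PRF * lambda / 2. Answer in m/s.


V_blind = 2 * 4479 * 0.056 / 2 = 250.8 m/s

250.8 m/s


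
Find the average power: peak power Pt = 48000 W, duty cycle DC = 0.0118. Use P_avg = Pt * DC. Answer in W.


P_avg = 48000 * 0.0118 = 566.4 W

566.4 W


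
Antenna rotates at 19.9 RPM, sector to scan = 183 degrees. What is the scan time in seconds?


t = 183 / (19.9 * 360) * 60 = 1.53 s

1.53 s


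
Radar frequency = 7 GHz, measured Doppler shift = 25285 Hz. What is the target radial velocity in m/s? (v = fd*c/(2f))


v = 25285 * 3e8 / (2 * 7000000000.0) = 541.8 m/s

541.8 m/s


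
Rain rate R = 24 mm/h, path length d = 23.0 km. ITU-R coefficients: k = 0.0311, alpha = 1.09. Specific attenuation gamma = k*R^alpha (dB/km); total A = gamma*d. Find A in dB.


gamma = 0.0311 * 24^1.09 = 0.993552 dB/km
A = 0.993552 * 23.0 = 22.85 dB

22.85 dB


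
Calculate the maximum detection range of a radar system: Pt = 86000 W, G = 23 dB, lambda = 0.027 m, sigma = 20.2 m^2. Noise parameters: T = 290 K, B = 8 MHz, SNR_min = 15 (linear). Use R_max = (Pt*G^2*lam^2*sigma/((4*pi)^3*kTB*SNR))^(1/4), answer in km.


G_lin = 10^(23/10) = 199.526231
R^4 = 86000 * 199.526231^2 * 0.027^2 * 20.2 / ((4*pi)^3 * 1.38e-23 * 290 * 8000000.0 * 15)
R^4 = 5.29041e16 m^4
R_max = (5.29041e16)^(1/4) = 15166.0 m = 15.2 km

15.2 km


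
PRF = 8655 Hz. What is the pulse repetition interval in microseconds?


PRI = 1/8655 = 0.0001155402 s = 115.5 us

115.5 us


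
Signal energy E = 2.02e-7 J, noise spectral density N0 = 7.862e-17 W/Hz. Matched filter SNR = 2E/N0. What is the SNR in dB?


SNR_lin = 2 * 2.02e-7 / 7.862e-17 = 5.139e9
SNR_dB = 10*log10(5.139e9) = 97.1 dB

97.1 dB


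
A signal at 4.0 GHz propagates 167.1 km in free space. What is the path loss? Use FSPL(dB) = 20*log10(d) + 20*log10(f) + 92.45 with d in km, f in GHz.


20*log10(167.1) = 44.46
20*log10(4.0) = 12.04
FSPL = 149.0 dB

149.0 dB


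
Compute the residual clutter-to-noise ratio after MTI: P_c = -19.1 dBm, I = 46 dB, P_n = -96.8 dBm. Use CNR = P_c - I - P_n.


CNR = -19.1 - 46 - (-96.8) = 31.7 dB

31.7 dB


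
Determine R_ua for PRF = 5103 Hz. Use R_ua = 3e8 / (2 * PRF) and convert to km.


R_ua = 3e8 / (2 * 5103) = 29394.5 m = 29.4 km

29.4 km


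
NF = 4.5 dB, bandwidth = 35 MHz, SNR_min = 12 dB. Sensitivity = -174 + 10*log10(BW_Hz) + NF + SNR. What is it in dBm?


10*log10(35000000.0) = 75.44
S = -174 + 75.44 + 4.5 + 12 = -82.1 dBm

-82.1 dBm


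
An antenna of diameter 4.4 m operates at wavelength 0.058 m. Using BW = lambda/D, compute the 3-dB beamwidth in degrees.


BW_rad = 0.058 / 4.4 = 0.013182
BW_deg = 0.76 degrees

0.76 degrees


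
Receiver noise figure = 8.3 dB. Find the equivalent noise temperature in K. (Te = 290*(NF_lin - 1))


NF_lin = 10^(8.3/10) = 6.76083
Te = 290 * (6.76083 - 1) = 1670.6 K

1670.6 K


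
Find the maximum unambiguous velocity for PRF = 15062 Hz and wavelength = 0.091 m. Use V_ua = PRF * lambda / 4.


V_ua = 15062 * 0.091 / 4 = 342.7 m/s

342.7 m/s


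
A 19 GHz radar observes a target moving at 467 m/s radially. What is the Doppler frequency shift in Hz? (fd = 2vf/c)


fd = 2 * 467 * 19000000000.0 / 3e8 = 59153.3 Hz

59153.3 Hz


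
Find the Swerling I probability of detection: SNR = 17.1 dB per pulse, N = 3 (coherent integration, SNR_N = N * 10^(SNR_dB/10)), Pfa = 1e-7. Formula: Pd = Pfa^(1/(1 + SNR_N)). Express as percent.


SNR_lin = 10^(17.1/10) = 51.28614
SNR_N = 3 * 51.28614 = 153.85842
1/(1 + SNR_N) = 1/154.85842 = 0.0064575
Pd = (1e-7)^0.0064575 = 0.90115
Pd = 90.1%

90.1%


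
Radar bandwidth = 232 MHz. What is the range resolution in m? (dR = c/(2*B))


dR = 3e8 / (2 * 232000000.0) = 0.65 m

0.65 m


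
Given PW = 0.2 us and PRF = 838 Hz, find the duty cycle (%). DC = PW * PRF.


DC = 0.2e-6 * 838 * 100 = 0.02%

0.02%


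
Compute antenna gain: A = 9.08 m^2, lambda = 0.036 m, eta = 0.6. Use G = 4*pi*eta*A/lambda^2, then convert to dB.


G_linear = 4*pi*0.6*9.08/0.036^2 = 52825.3
G_dB = 10*log10(52825.3) = 47.2 dB

47.2 dB


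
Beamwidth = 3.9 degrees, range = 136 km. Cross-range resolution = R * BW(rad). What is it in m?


BW_rad = 0.068067841
CR = 136000 * 0.068067841 = 9257.2 m

9257.2 m


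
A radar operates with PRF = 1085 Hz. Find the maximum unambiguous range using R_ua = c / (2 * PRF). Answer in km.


R_ua = 3e8 / (2 * 1085) = 138248.8 m = 138.2 km

138.2 km


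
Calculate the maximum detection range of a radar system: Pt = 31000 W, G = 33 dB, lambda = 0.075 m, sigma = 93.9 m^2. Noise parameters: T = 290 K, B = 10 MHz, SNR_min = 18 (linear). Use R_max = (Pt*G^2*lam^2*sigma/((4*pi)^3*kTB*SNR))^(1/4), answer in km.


G_lin = 10^(33/10) = 1995.262315
R^4 = 31000 * 1995.262315^2 * 0.075^2 * 93.9 / ((4*pi)^3 * 1.38e-23 * 290 * 10000000.0 * 18)
R^4 = 4.56006e19 m^4
R_max = (4.56006e19)^(1/4) = 82175.6 m = 82.2 km

82.2 km


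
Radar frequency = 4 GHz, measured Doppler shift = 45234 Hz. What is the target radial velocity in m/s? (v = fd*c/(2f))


v = 45234 * 3e8 / (2 * 4000000000.0) = 1696.3 m/s

1696.3 m/s


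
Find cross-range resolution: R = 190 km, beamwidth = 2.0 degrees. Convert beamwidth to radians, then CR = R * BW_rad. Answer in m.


BW_rad = 0.034906585
CR = 190000 * 0.034906585 = 6632.3 m

6632.3 m


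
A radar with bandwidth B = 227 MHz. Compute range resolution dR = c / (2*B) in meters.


dR = 3e8 / (2 * 227000000.0) = 0.66 m

0.66 m


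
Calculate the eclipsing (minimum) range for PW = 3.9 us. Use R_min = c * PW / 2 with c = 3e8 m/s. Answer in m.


R_min = 3e8 * 3.9e-6 / 2 = 585.0 m

585.0 m


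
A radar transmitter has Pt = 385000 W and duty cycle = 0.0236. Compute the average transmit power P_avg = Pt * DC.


P_avg = 385000 * 0.0236 = 9086.0 W

9086.0 W


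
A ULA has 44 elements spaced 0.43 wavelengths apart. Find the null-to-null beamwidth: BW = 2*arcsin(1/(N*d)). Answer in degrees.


1/(N*d) = 1/(44*0.43) = 0.052854
BW = 2*arcsin(0.052854) = 6.1 degrees

6.1 degrees


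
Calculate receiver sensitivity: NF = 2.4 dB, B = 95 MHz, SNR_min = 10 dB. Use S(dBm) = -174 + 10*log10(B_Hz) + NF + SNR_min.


10*log10(95000000.0) = 79.78
S = -174 + 79.78 + 2.4 + 10 = -81.8 dBm

-81.8 dBm


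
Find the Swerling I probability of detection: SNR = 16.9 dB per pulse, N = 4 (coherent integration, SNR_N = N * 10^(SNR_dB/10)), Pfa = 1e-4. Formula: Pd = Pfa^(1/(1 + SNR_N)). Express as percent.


SNR_lin = 10^(16.9/10) = 48.97788
SNR_N = 4 * 48.97788 = 195.91152
1/(1 + SNR_N) = 1/196.91152 = 0.0050784
Pd = (1e-4)^0.0050784 = 0.9543
Pd = 95.4%

95.4%


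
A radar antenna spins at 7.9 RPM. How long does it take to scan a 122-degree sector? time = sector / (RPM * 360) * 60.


t = 122 / (7.9 * 360) * 60 = 2.57 s

2.57 s


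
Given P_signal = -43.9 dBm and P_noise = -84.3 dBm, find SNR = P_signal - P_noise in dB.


SNR = -43.9 - (-84.3) = 40.4 dB

40.4 dB


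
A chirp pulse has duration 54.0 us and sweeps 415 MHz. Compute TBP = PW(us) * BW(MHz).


TBP = 54.0 * 415 = 22410.0

22410.0


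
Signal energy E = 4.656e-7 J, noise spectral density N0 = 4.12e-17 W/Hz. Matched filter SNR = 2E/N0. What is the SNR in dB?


SNR_lin = 2 * 4.656e-7 / 4.12e-17 = 2.26e10
SNR_dB = 10*log10(2.26e10) = 103.5 dB

103.5 dB


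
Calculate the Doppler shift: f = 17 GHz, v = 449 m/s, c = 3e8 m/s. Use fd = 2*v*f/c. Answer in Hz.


fd = 2 * 449 * 17000000000.0 / 3e8 = 50886.7 Hz

50886.7 Hz


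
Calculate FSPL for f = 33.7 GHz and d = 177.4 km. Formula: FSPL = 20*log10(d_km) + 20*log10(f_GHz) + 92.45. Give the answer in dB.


20*log10(177.4) = 44.98
20*log10(33.7) = 30.55
FSPL = 168.0 dB

168.0 dB


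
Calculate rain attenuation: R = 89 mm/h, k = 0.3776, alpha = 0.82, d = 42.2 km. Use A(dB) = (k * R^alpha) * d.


gamma = 0.3776 * 89^0.82 = 14.980689 dB/km
A = 14.980689 * 42.2 = 632.19 dB

632.19 dB


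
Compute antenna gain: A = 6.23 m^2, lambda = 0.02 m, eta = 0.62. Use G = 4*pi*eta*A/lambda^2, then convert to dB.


G_linear = 4*pi*0.62*6.23/0.02^2 = 121347.16
G_dB = 10*log10(121347.16) = 50.8 dB

50.8 dB


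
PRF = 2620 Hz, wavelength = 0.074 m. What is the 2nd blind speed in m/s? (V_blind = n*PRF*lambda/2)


V_blind = 2 * 2620 * 0.074 / 2 = 193.9 m/s

193.9 m/s


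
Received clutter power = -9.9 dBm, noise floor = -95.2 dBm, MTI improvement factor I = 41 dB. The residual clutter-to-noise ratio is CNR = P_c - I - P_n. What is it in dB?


CNR = -9.9 - 41 - (-95.2) = 44.3 dB

44.3 dB


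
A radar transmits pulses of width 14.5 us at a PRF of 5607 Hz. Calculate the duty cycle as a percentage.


DC = 14.5e-6 * 5607 * 100 = 8.13%

8.13%


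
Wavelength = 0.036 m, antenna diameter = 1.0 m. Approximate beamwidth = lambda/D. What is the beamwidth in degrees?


BW_rad = 0.036 / 1.0 = 0.036
BW_deg = 2.06 degrees

2.06 degrees


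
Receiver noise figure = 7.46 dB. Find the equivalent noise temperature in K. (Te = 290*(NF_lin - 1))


NF_lin = 10^(7.46/10) = 5.571857
Te = 290 * (5.571857 - 1) = 1325.8 K

1325.8 K


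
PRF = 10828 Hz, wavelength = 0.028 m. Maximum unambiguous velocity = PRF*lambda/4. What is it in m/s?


V_ua = 10828 * 0.028 / 4 = 75.8 m/s

75.8 m/s


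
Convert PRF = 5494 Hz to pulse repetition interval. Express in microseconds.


PRI = 1/5494 = 0.0001820167 s = 182.0 us

182.0 us


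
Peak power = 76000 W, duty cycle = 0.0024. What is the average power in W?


P_avg = 76000 * 0.0024 = 182.4 W

182.4 W


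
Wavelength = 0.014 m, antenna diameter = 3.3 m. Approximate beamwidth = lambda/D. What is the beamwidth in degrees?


BW_rad = 0.014 / 3.3 = 0.004242
BW_deg = 0.24 degrees

0.24 degrees


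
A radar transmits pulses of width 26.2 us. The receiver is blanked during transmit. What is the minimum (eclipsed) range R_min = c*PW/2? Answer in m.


R_min = 3e8 * 26.2e-6 / 2 = 3930.0 m

3930.0 m


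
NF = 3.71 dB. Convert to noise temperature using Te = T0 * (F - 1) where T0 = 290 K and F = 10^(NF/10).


NF_lin = 10^(3.71/10) = 2.349633
Te = 290 * (2.349633 - 1) = 391.4 K

391.4 K


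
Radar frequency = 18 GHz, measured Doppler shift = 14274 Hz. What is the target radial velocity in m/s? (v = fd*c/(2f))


v = 14274 * 3e8 / (2 * 18000000000.0) = 119.0 m/s

119.0 m/s


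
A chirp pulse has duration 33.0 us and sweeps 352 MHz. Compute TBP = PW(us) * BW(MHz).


TBP = 33.0 * 352 = 11616.0

11616.0


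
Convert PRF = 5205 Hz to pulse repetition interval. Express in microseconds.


PRI = 1/5205 = 0.000192123 s = 192.1 us

192.1 us


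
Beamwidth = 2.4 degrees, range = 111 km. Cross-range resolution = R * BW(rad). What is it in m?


BW_rad = 0.041887902
CR = 111000 * 0.041887902 = 4649.6 m

4649.6 m


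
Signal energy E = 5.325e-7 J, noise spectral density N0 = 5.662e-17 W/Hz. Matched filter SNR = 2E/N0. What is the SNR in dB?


SNR_lin = 2 * 5.325e-7 / 5.662e-17 = 1.881e10
SNR_dB = 10*log10(1.881e10) = 102.7 dB

102.7 dB


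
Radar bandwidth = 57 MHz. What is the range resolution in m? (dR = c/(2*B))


dR = 3e8 / (2 * 57000000.0) = 2.63 m

2.63 m


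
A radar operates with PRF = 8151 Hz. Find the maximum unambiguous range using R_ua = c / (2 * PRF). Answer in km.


R_ua = 3e8 / (2 * 8151) = 18402.6 m = 18.4 km

18.4 km


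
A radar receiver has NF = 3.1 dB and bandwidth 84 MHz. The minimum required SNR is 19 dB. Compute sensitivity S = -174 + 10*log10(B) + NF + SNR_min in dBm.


10*log10(84000000.0) = 79.24
S = -174 + 79.24 + 3.1 + 19 = -72.7 dBm

-72.7 dBm


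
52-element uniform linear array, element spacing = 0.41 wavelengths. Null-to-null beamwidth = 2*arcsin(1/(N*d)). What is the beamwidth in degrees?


1/(N*d) = 1/(52*0.41) = 0.046904
BW = 2*arcsin(0.046904) = 5.4 degrees

5.4 degrees


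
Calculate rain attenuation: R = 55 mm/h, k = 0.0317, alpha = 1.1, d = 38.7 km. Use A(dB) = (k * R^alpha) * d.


gamma = 0.0317 * 55^1.1 = 2.602904 dB/km
A = 2.602904 * 38.7 = 100.73 dB

100.73 dB


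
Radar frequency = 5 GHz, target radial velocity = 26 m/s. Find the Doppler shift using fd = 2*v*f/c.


fd = 2 * 26 * 5000000000.0 / 3e8 = 866.7 Hz

866.7 Hz


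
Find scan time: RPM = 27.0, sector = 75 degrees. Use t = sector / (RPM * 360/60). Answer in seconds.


t = 75 / (27.0 * 360) * 60 = 0.46 s

0.46 s


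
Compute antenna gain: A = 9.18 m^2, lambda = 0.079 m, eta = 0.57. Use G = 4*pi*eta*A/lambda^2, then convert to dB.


G_linear = 4*pi*0.57*9.18/0.079^2 = 10535.94
G_dB = 10*log10(10535.94) = 40.2 dB

40.2 dB


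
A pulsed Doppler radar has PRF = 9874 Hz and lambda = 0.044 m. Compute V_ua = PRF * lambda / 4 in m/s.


V_ua = 9874 * 0.044 / 4 = 108.6 m/s

108.6 m/s


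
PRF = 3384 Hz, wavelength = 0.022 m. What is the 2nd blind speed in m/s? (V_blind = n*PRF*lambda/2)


V_blind = 2 * 3384 * 0.022 / 2 = 74.4 m/s

74.4 m/s


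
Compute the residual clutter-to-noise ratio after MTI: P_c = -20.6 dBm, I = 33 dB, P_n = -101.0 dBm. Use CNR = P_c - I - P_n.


CNR = -20.6 - 33 - (-101.0) = 47.4 dB

47.4 dB


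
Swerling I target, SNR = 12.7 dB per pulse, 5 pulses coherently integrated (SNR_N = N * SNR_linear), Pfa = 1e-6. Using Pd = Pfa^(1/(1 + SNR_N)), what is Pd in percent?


SNR_lin = 10^(12.7/10) = 18.62087
SNR_N = 5 * 18.62087 = 93.10435
1/(1 + SNR_N) = 1/94.10435 = 0.0106265
Pd = (1e-6)^0.0106265 = 0.86346
Pd = 86.3%

86.3%


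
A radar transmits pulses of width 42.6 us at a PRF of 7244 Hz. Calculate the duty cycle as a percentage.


DC = 42.6e-6 * 7244 * 100 = 30.86%

30.86%


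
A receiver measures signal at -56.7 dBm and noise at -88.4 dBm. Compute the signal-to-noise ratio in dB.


SNR = -56.7 - (-88.4) = 31.7 dB

31.7 dB


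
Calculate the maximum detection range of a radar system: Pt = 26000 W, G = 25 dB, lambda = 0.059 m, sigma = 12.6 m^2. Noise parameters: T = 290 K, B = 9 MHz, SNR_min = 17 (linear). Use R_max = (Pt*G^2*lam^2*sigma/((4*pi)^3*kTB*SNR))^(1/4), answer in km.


G_lin = 10^(25/10) = 316.227766
R^4 = 26000 * 316.227766^2 * 0.059^2 * 12.6 / ((4*pi)^3 * 1.38e-23 * 290 * 9000000.0 * 17)
R^4 = 9.38534e16 m^4
R_max = (9.38534e16)^(1/4) = 17503.0 m = 17.5 km

17.5 km


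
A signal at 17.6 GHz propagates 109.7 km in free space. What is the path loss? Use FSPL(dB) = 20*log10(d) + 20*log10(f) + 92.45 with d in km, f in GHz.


20*log10(109.7) = 40.8
20*log10(17.6) = 24.91
FSPL = 158.2 dB

158.2 dB


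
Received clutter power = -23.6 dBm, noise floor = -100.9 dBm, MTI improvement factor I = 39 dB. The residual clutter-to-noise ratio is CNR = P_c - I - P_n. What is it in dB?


CNR = -23.6 - 39 - (-100.9) = 38.3 dB

38.3 dB


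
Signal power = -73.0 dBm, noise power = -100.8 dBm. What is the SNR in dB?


SNR = -73.0 - (-100.8) = 27.8 dB

27.8 dB


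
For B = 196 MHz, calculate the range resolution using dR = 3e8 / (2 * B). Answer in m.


dR = 3e8 / (2 * 196000000.0) = 0.77 m

0.77 m


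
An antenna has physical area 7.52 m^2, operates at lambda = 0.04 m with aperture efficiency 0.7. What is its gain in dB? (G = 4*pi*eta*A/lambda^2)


G_linear = 4*pi*0.7*7.52/0.04^2 = 41343.36
G_dB = 10*log10(41343.36) = 46.2 dB

46.2 dB


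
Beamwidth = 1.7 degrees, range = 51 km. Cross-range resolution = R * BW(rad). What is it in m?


BW_rad = 0.029670597
CR = 51000 * 0.029670597 = 1513.2 m

1513.2 m


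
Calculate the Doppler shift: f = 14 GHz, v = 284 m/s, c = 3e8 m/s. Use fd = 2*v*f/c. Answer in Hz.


fd = 2 * 284 * 14000000000.0 / 3e8 = 26506.7 Hz

26506.7 Hz


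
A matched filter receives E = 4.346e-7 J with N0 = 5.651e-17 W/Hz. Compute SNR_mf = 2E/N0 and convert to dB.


SNR_lin = 2 * 4.346e-7 / 5.651e-17 = 1.538e10
SNR_dB = 10*log10(1.538e10) = 101.9 dB

101.9 dB


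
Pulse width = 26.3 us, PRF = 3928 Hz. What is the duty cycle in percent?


DC = 26.3e-6 * 3928 * 100 = 10.33%

10.33%


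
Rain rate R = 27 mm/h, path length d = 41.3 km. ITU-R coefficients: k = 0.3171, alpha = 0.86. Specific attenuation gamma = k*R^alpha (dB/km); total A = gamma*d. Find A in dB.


gamma = 0.3171 * 27^0.86 = 5.397207 dB/km
A = 5.397207 * 41.3 = 222.9 dB

222.9 dB


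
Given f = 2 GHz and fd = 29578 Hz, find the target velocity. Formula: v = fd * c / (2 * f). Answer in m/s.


v = 29578 * 3e8 / (2 * 2000000000.0) = 2218.4 m/s

2218.4 m/s


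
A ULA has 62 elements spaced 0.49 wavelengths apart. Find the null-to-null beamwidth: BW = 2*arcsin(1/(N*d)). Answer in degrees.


1/(N*d) = 1/(62*0.49) = 0.032916
BW = 2*arcsin(0.032916) = 3.8 degrees

3.8 degrees


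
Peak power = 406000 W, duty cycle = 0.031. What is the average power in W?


P_avg = 406000 * 0.031 = 12586.0 W

12586.0 W


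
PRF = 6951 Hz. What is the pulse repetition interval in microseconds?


PRI = 1/6951 = 0.0001438642 s = 143.9 us

143.9 us


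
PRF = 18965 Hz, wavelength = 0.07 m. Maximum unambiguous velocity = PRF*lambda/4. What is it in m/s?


V_ua = 18965 * 0.07 / 4 = 331.9 m/s

331.9 m/s


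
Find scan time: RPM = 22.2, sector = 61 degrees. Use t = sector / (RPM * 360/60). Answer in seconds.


t = 61 / (22.2 * 360) * 60 = 0.46 s

0.46 s


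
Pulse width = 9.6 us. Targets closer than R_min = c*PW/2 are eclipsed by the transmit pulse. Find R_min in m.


R_min = 3e8 * 9.6e-6 / 2 = 1440.0 m

1440.0 m


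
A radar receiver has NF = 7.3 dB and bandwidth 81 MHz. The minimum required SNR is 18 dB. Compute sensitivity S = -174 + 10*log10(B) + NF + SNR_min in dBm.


10*log10(81000000.0) = 79.08
S = -174 + 79.08 + 7.3 + 18 = -69.6 dBm

-69.6 dBm


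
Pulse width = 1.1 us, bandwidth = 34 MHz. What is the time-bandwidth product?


TBP = 1.1 * 34 = 37.4

37.4


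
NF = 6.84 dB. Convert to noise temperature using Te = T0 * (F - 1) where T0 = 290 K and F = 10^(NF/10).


NF_lin = 10^(6.84/10) = 4.830588
Te = 290 * (4.830588 - 1) = 1110.9 K

1110.9 K


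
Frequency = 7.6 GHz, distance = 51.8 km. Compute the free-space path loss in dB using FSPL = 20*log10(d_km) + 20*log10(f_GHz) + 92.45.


20*log10(51.8) = 34.29
20*log10(7.6) = 17.62
FSPL = 144.4 dB

144.4 dB


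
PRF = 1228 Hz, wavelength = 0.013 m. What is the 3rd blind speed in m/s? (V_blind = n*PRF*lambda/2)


V_blind = 3 * 1228 * 0.013 / 2 = 23.9 m/s

23.9 m/s


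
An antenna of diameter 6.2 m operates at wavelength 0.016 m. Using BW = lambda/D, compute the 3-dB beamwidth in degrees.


BW_rad = 0.016 / 6.2 = 0.002581
BW_deg = 0.15 degrees

0.15 degrees


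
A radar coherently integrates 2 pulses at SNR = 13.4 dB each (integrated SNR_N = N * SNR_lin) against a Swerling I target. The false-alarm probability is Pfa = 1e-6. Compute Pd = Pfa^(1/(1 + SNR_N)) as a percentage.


SNR_lin = 10^(13.4/10) = 21.87762
SNR_N = 2 * 21.87762 = 43.75524
1/(1 + SNR_N) = 1/44.75524 = 0.0223438
Pd = (1e-6)^0.0223438 = 0.73441
Pd = 73.4%

73.4%


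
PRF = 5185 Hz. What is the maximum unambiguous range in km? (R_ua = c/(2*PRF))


R_ua = 3e8 / (2 * 5185) = 28929.6 m = 28.9 km

28.9 km


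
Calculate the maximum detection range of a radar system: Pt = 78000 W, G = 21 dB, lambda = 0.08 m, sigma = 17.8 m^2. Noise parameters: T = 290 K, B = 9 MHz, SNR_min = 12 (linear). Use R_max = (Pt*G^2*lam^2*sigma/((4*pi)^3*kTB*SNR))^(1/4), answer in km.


G_lin = 10^(21/10) = 125.892541
R^4 = 78000 * 125.892541^2 * 0.08^2 * 17.8 / ((4*pi)^3 * 1.38e-23 * 290 * 9000000.0 * 12)
R^4 = 1.64197e17 m^4
R_max = (1.64197e17)^(1/4) = 20129.9 m = 20.1 km

20.1 km


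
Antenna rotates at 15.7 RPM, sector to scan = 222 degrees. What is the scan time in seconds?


t = 222 / (15.7 * 360) * 60 = 2.36 s

2.36 s


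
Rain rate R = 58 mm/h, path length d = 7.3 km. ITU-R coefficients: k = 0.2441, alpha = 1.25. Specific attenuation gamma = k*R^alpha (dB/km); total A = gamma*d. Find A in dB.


gamma = 0.2441 * 58^1.25 = 39.070842 dB/km
A = 39.070842 * 7.3 = 285.22 dB

285.22 dB


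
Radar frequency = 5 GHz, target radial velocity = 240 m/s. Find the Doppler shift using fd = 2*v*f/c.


fd = 2 * 240 * 5000000000.0 / 3e8 = 8000.0 Hz

8000.0 Hz


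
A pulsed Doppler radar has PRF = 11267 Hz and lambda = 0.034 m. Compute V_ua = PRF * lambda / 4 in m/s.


V_ua = 11267 * 0.034 / 4 = 95.8 m/s

95.8 m/s


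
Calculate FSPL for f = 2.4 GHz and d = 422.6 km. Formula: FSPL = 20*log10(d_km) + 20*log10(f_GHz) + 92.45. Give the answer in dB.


20*log10(422.6) = 52.52
20*log10(2.4) = 7.6
FSPL = 152.6 dB

152.6 dB


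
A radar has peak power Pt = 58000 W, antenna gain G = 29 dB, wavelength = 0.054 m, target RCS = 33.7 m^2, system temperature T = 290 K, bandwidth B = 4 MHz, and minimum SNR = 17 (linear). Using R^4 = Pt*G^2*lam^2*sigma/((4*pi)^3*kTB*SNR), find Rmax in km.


G_lin = 10^(29/10) = 794.328235
R^4 = 58000 * 794.328235^2 * 0.054^2 * 33.7 / ((4*pi)^3 * 1.38e-23 * 290 * 4000000.0 * 17)
R^4 = 6.65932e18 m^4
R_max = (6.65932e18)^(1/4) = 50799.3 m = 50.8 km

50.8 km


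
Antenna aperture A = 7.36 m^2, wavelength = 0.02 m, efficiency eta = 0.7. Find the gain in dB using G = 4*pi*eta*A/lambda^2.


G_linear = 4*pi*0.7*7.36/0.02^2 = 161854.85
G_dB = 10*log10(161854.85) = 52.1 dB

52.1 dB


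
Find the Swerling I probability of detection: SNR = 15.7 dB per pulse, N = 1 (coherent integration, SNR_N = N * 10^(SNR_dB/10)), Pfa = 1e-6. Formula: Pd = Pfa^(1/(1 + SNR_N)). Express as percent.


SNR_lin = 10^(15.7/10) = 37.15352
SNR_N = 1 * 37.15352 = 37.15352
1/(1 + SNR_N) = 1/38.15352 = 0.0262099
Pd = (1e-6)^0.0262099 = 0.69621
Pd = 69.6%

69.6%


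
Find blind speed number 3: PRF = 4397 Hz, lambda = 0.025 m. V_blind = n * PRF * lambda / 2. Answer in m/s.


V_blind = 3 * 4397 * 0.025 / 2 = 164.9 m/s

164.9 m/s


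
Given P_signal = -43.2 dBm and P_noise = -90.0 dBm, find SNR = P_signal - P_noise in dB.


SNR = -43.2 - (-90.0) = 46.8 dB

46.8 dB


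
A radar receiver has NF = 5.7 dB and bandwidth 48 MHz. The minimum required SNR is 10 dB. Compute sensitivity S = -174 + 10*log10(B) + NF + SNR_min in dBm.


10*log10(48000000.0) = 76.81
S = -174 + 76.81 + 5.7 + 10 = -81.5 dBm

-81.5 dBm


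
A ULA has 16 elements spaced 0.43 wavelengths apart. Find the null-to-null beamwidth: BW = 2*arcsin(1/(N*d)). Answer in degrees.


1/(N*d) = 1/(16*0.43) = 0.145349
BW = 2*arcsin(0.145349) = 16.7 degrees

16.7 degrees


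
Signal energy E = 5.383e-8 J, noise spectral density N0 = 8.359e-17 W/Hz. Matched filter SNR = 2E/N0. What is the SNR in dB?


SNR_lin = 2 * 5.383e-8 / 8.359e-17 = 1.288e9
SNR_dB = 10*log10(1.288e9) = 91.1 dB

91.1 dB


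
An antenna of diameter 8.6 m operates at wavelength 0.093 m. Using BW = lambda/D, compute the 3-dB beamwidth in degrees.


BW_rad = 0.093 / 8.6 = 0.010814
BW_deg = 0.62 degrees

0.62 degrees


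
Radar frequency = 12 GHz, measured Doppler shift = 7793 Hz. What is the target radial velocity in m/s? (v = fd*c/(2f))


v = 7793 * 3e8 / (2 * 12000000000.0) = 97.4 m/s

97.4 m/s


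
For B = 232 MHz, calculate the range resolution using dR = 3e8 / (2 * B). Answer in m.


dR = 3e8 / (2 * 232000000.0) = 0.65 m

0.65 m


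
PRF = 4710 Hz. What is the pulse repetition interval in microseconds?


PRI = 1/4710 = 0.0002123142 s = 212.3 us

212.3 us


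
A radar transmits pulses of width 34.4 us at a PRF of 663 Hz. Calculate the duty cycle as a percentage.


DC = 34.4e-6 * 663 * 100 = 2.28%

2.28%


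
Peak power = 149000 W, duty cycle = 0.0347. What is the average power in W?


P_avg = 149000 * 0.0347 = 5170.3 W

5170.3 W


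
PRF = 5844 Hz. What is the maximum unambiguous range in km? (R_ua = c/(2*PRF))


R_ua = 3e8 / (2 * 5844) = 25667.4 m = 25.7 km

25.7 km


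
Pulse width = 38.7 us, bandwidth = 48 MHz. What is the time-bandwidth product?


TBP = 38.7 * 48 = 1857.6

1857.6


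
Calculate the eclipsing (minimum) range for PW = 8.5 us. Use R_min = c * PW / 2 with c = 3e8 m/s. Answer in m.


R_min = 3e8 * 8.5e-6 / 2 = 1275.0 m

1275.0 m


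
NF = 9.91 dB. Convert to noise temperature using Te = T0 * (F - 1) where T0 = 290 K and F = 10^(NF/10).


NF_lin = 10^(9.91/10) = 9.7949
Te = 290 * (9.7949 - 1) = 2550.5 K

2550.5 K


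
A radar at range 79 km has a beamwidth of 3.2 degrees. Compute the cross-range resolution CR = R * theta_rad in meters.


BW_rad = 0.055850536
CR = 79000 * 0.055850536 = 4412.2 m

4412.2 m


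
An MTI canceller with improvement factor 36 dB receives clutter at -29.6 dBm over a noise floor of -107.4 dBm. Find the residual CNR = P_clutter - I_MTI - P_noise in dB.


CNR = -29.6 - 36 - (-107.4) = 41.8 dB

41.8 dB


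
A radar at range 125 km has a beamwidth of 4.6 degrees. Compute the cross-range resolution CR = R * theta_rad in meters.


BW_rad = 0.080285146
CR = 125000 * 0.080285146 = 10035.6 m

10035.6 m


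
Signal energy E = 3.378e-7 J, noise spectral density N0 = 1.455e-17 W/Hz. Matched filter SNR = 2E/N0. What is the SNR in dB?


SNR_lin = 2 * 3.378e-7 / 1.455e-17 = 4.643e10
SNR_dB = 10*log10(4.643e10) = 106.7 dB

106.7 dB


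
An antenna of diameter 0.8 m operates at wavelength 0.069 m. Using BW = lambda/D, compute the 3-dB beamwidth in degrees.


BW_rad = 0.069 / 0.8 = 0.08625
BW_deg = 4.94 degrees

4.94 degrees


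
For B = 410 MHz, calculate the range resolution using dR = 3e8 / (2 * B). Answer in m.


dR = 3e8 / (2 * 410000000.0) = 0.37 m

0.37 m


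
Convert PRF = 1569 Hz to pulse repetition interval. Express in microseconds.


PRI = 1/1569 = 0.0006373486 s = 637.3 us

637.3 us


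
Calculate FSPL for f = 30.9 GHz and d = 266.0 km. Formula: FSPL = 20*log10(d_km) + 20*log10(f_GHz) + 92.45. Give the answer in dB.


20*log10(266.0) = 48.5
20*log10(30.9) = 29.8
FSPL = 170.7 dB

170.7 dB


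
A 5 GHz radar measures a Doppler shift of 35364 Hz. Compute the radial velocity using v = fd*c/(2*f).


v = 35364 * 3e8 / (2 * 5000000000.0) = 1060.9 m/s

1060.9 m/s


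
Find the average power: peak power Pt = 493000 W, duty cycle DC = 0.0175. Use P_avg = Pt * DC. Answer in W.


P_avg = 493000 * 0.0175 = 8627.5 W

8627.5 W


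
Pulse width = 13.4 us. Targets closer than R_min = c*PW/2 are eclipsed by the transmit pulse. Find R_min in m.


R_min = 3e8 * 13.4e-6 / 2 = 2010.0 m

2010.0 m


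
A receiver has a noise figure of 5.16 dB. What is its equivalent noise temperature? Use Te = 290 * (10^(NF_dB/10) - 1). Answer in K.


NF_lin = 10^(5.16/10) = 3.280953
Te = 290 * (3.280953 - 1) = 661.5 K

661.5 K


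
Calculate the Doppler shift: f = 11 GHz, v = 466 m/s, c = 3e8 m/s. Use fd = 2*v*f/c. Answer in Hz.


fd = 2 * 466 * 11000000000.0 / 3e8 = 34173.3 Hz

34173.3 Hz


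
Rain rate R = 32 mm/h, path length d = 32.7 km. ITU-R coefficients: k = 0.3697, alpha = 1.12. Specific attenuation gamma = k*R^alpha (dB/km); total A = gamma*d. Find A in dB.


gamma = 0.3697 * 32^1.12 = 17.931533 dB/km
A = 17.931533 * 32.7 = 586.36 dB

586.36 dB


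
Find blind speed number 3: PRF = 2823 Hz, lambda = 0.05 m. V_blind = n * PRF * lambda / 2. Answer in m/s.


V_blind = 3 * 2823 * 0.05 / 2 = 211.7 m/s

211.7 m/s


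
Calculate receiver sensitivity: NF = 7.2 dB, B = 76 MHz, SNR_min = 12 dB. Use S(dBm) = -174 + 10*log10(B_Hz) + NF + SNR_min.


10*log10(76000000.0) = 78.81
S = -174 + 78.81 + 7.2 + 12 = -76.0 dBm

-76.0 dBm


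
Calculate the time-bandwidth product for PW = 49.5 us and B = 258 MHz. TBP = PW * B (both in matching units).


TBP = 49.5 * 258 = 12771.0

12771.0


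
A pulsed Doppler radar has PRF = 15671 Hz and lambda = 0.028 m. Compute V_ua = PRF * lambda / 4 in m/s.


V_ua = 15671 * 0.028 / 4 = 109.7 m/s

109.7 m/s


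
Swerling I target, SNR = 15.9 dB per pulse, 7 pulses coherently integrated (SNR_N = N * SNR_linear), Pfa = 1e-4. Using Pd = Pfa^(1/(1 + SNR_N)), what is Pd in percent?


SNR_lin = 10^(15.9/10) = 38.90451
SNR_N = 7 * 38.90451 = 272.33157
1/(1 + SNR_N) = 1/273.33157 = 0.0036586
Pd = (1e-4)^0.0036586 = 0.96686
Pd = 96.7%

96.7%


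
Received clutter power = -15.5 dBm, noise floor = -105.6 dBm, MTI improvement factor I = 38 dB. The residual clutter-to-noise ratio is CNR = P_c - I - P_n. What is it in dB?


CNR = -15.5 - 38 - (-105.6) = 52.1 dB

52.1 dB


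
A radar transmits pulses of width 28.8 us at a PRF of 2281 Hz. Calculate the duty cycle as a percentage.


DC = 28.8e-6 * 2281 * 100 = 6.57%

6.57%


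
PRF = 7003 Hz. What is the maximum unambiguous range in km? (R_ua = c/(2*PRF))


R_ua = 3e8 / (2 * 7003) = 21419.4 m = 21.4 km

21.4 km


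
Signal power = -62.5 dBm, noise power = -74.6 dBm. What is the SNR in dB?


SNR = -62.5 - (-74.6) = 12.1 dB

12.1 dB


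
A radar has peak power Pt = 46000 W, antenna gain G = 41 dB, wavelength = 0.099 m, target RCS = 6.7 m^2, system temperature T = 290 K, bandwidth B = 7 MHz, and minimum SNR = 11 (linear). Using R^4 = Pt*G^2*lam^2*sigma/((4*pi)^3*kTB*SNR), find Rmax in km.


G_lin = 10^(41/10) = 12589.254118
R^4 = 46000 * 12589.254118^2 * 0.099^2 * 6.7 / ((4*pi)^3 * 1.38e-23 * 290 * 7000000.0 * 11)
R^4 = 7.82899e20 m^4
R_max = (7.82899e20)^(1/4) = 167273.2 m = 167.3 km

167.3 km


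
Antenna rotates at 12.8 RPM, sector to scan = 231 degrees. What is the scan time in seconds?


t = 231 / (12.8 * 360) * 60 = 3.01 s

3.01 s


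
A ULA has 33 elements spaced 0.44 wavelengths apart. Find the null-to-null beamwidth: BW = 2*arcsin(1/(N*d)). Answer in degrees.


1/(N*d) = 1/(33*0.44) = 0.068871
BW = 2*arcsin(0.068871) = 7.9 degrees

7.9 degrees


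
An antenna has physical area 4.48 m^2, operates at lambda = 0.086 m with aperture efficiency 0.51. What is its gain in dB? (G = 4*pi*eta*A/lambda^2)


G_linear = 4*pi*0.51*4.48/0.086^2 = 3882.05
G_dB = 10*log10(3882.05) = 35.9 dB

35.9 dB


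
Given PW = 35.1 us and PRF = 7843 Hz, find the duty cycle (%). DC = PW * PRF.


DC = 35.1e-6 * 7843 * 100 = 27.53%

27.53%


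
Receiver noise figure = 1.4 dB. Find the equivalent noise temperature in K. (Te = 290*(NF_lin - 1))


NF_lin = 10^(1.4/10) = 1.380384
Te = 290 * (1.380384 - 1) = 110.3 K

110.3 K


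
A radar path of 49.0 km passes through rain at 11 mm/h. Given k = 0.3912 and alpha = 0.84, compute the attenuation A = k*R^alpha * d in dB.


gamma = 0.3912 * 11^0.84 = 2.932032 dB/km
A = 2.932032 * 49.0 = 143.67 dB

143.67 dB


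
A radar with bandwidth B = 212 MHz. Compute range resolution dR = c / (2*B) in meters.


dR = 3e8 / (2 * 212000000.0) = 0.71 m

0.71 m


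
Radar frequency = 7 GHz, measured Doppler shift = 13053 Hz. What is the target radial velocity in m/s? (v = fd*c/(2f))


v = 13053 * 3e8 / (2 * 7000000000.0) = 279.7 m/s

279.7 m/s


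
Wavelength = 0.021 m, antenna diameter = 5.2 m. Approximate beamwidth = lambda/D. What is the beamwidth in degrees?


BW_rad = 0.021 / 5.2 = 0.004038
BW_deg = 0.23 degrees

0.23 degrees


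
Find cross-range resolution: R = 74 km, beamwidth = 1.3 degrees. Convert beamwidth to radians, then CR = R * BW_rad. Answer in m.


BW_rad = 0.02268928
CR = 74000 * 0.02268928 = 1679.0 m

1679.0 m


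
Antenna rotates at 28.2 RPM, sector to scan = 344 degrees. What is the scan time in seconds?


t = 344 / (28.2 * 360) * 60 = 2.03 s

2.03 s


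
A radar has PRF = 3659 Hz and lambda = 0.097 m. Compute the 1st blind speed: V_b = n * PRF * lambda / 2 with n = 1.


V_blind = 1 * 3659 * 0.097 / 2 = 177.5 m/s

177.5 m/s


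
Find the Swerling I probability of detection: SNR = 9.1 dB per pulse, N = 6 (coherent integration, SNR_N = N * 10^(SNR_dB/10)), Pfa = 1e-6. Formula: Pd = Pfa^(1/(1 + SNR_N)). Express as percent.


SNR_lin = 10^(9.1/10) = 8.12831
SNR_N = 6 * 8.12831 = 48.76986
1/(1 + SNR_N) = 1/49.76986 = 0.0200925
Pd = (1e-6)^0.0200925 = 0.75761
Pd = 75.8%

75.8%


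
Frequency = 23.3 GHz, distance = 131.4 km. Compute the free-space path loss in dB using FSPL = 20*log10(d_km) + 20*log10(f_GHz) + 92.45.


20*log10(131.4) = 42.37
20*log10(23.3) = 27.35
FSPL = 162.2 dB

162.2 dB


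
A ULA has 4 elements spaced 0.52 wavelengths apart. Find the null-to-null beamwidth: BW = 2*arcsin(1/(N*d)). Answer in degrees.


1/(N*d) = 1/(4*0.52) = 0.480769
BW = 2*arcsin(0.480769) = 57.5 degrees

57.5 degrees


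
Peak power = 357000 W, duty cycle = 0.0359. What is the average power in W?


P_avg = 357000 * 0.0359 = 12816.3 W

12816.3 W


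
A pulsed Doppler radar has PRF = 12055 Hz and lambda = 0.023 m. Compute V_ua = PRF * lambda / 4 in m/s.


V_ua = 12055 * 0.023 / 4 = 69.3 m/s

69.3 m/s


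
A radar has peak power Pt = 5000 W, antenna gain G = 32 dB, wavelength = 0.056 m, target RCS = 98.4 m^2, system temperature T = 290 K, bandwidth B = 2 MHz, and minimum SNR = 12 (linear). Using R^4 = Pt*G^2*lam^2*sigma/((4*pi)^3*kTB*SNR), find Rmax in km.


G_lin = 10^(32/10) = 1584.893192
R^4 = 5000 * 1584.893192^2 * 0.056^2 * 98.4 / ((4*pi)^3 * 1.38e-23 * 290 * 2000000.0 * 12)
R^4 = 2.0334e19 m^4
R_max = (2.0334e19)^(1/4) = 67151.5 m = 67.2 km

67.2 km


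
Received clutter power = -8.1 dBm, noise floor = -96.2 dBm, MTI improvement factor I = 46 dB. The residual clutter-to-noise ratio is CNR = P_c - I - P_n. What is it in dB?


CNR = -8.1 - 46 - (-96.2) = 42.1 dB

42.1 dB


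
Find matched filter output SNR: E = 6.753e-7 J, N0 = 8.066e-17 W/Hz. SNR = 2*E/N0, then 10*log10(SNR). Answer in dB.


SNR_lin = 2 * 6.753e-7 / 8.066e-17 = 1.674e10
SNR_dB = 10*log10(1.674e10) = 102.2 dB

102.2 dB


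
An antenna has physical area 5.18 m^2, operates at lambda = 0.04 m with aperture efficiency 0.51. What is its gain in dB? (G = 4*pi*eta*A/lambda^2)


G_linear = 4*pi*0.51*5.18/0.04^2 = 20748.65
G_dB = 10*log10(20748.65) = 43.2 dB

43.2 dB


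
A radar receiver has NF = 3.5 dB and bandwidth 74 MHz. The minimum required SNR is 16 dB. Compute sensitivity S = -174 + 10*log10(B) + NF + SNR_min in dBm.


10*log10(74000000.0) = 78.69
S = -174 + 78.69 + 3.5 + 16 = -75.8 dBm

-75.8 dBm
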